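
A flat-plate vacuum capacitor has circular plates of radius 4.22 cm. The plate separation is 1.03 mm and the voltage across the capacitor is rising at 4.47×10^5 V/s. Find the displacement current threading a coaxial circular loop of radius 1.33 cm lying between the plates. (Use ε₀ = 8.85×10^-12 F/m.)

2.13×10^-6 A

I_d = C dV/dt with C = ε₀πR²/d = 4.807×10^-11 F, so I_d = (4.807×10^-11)(4.47×10^5) = 2.149×10^-5 A.
Through an area πr² the displacement current is I_d·(πr²/πR²) = I_d (r/R)² = 2.13×10^-6 A.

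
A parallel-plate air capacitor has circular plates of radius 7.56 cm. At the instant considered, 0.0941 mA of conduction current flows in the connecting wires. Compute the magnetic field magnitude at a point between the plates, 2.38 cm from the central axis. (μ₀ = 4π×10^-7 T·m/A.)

No conduction current crosses the gap, so I_d there equals the 9.41×10^-5 A in the leads.
An Ampèrian loop of radius r encloses a fraction (r/R)² of I_d. Then B·2πr = μ₀ I_d (r/R)², giving B = μ₀ I_d r/(2πR²) = 7.84×10^-11 T.

7.84×10^-11 T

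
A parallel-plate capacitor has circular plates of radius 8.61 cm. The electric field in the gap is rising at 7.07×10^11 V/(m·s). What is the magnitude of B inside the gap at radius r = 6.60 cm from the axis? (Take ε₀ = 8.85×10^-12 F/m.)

2.59×10^-7 T

I_d = ε₀ dΦ_E/dt = ε₀ πR² (dE/dt) = (8.85×10^-12)(0.02329)(7.07×10^11) = 0.1457 A through the full plate area.
∮B·dl = μ₀ I_d,enc with I_d,enc = I_d r²/R² = 0.08561 A; so B = μ₀ I_d,enc/(2πr) = 2.59×10^-7 T.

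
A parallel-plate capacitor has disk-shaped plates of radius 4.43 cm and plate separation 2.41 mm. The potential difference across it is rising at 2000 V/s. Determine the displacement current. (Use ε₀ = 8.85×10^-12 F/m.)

4.53×10^-8 A

E = V/d so dE/dt = (dV/dt)/d = 8.299×10^5 V/(m·s), and I_d = ε₀ A dE/dt = (8.85×10^-12)(6.165×10^-3)(8.299×10^5) = 4.53×10^-8 A.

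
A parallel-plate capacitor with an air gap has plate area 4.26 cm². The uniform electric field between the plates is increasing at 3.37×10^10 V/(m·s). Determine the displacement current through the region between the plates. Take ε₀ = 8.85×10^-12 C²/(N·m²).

The displacement current is ε₀ times dΦ_E/dt = ε₀ A dE/dt = (8.85×10^-12)(4.26×10^-4)(3.37×10^10) = 1.27×10^-4 A.

1.27×10^-4 A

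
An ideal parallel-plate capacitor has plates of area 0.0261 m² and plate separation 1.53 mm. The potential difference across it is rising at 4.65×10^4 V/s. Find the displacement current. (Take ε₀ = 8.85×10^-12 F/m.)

7.02×10^-6 A

C = ε₀A/d = (8.85×10^-12)(0.0261)/(1.53×10^-3) = 1.510×10^-10 F.
I_d = C dV/dt = (1.510×10^-10)(4.65×10^4) = 7.02×10^-6 A.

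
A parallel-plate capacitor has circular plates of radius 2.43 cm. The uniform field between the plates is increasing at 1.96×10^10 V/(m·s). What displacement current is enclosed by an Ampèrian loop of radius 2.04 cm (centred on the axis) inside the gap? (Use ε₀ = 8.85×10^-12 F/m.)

2.27×10^-4 A

Through the whole plate area (πR² = 1.855×10^-3 m²), I_d = ε₀ πR² dE/dt = 3.218×10^-4 A.
Since J_d is uniform, the enclosed fraction is (r/R)² = 0.7048, giving I_d,enc = 2.27×10^-4 A.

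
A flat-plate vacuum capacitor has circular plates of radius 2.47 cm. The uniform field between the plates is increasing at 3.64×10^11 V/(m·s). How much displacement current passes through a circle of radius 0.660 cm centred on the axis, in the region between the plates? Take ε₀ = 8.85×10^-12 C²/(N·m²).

Total displacement current: I_d = ε₀(πR²)(dE/dt) = (8.85×10^-12)(1.917×10^-3)(3.64×10^11) = 6.175×10^-3 A.
Since J_d is uniform, the enclosed fraction is (r/R)² = 0.07140, giving I_d,enc = 4.41×10^-4 A.

4.41×10^-4 A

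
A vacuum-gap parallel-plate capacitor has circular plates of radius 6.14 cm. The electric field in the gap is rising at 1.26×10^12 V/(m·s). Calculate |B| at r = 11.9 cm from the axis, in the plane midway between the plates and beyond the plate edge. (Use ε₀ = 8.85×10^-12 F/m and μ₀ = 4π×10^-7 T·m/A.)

Through the whole plate area (πR² = 0.01184 m²), I_d = ε₀ πR² dE/dt = 0.1320 A.
Outside the plates the loop encloses all of I_d, so B·2πr = μ₀ I_d and B = 2.22×10^-7 T.

2.22×10^-7 T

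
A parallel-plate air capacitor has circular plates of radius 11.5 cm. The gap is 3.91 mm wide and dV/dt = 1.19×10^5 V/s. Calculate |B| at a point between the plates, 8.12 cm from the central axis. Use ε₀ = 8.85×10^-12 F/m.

I_d = C dV/dt with C = ε₀πR²/d = 9.405×10^-11 F, so I_d = (9.405×10^-11)(1.19×10^5) = 1.119×10^-5 A.
∮B·dl = μ₀ I_d,enc with I_d,enc = I_d r²/R² = 5.579×10^-6 A; so B = μ₀ I_d,enc/(2πr) = 1.37×10^-11 T.

1.37×10^-11 T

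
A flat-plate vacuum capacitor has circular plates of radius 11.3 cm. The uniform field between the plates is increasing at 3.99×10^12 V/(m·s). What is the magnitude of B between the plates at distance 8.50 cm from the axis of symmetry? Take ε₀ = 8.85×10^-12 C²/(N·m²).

Total displacement current: I_d = ε₀(πR²)(dE/dt) = (8.85×10^-12)(0.04011)(3.99×10^12) = 1.416 A.
For r < R the Ampère–Maxwell law gives B(2πr) = μ₀ I_d (r²/R²), so B = μ₀ I_d r/(2πR²) = (4π×10^-7)(1.416)(0.0850)/(2π·0.113²) = 1.89×10^-6 T.

1.89×10^-6 T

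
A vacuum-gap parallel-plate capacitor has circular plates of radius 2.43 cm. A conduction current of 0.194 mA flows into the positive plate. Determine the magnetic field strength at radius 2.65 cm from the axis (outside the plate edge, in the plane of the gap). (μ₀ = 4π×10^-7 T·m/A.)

1.46×10^-9 T

No conduction current crosses the gap, so I_d there equals the 1.94×10^-4 A in the leads.
For r ≥ R the full I_d is enclosed: B = μ₀ I_d/(2πr) = (4π×10^-7)(1.94×10^-4)/(2π·0.0265) = 1.46×10^-9 T.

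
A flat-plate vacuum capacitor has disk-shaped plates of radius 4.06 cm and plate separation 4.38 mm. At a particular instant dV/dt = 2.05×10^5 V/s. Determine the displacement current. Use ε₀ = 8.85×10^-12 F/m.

2.14×10^-6 A

The displacement current equals the charging current C dV/dt. With C = ε₀A/d = (8.85×10^-12)(5.178×10^-3)/(4.38×10^-3) = 1.046×10^-11 F, I_d = (1.046×10^-11)(2.05×10^5) = 2.14×10^-6 A.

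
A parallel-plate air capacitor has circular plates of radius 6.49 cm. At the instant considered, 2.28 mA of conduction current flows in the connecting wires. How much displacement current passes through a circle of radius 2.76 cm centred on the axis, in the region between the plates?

4.12×10^-4 A

By continuity the displacement current in the gap matches the conduction current: I_d = 2.28×10^-3 A.
The field is uniform, so I_d,enc = I_d (r/R)² = (2.28×10^-3)(2.76/6.49)² = 4.12×10^-4 A.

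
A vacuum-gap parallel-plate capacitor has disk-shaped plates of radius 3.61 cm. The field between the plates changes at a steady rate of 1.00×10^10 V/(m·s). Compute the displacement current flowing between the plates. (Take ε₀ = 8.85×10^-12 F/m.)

I_d = ε₀ A (dE/dt) = (8.85×10^-12)(4.094×10^-3 m²)(1.00×10^10) = 3.62×10^-4 A.

3.62×10^-4 A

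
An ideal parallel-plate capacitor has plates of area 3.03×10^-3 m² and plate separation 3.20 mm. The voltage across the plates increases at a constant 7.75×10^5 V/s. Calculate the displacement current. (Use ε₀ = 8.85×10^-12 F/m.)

The field between the plates is E = V/d, so dE/dt = (7.75×10^5)/(3.20×10^-3 m) = 2.422×10^8 V/(m·s).
I_d = ε₀ A (dE/dt) = (8.85×10^-12)(3.03×10^-3)(2.422×10^8) = 6.49×10^-6 A.

6.49×10^-6 A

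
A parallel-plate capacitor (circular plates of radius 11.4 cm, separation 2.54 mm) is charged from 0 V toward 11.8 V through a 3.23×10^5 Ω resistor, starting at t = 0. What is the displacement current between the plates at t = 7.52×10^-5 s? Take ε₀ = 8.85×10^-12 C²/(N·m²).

7.11×10^-6 A

C = ε₀A/d = (8.85×10^-12)(0.04083)/(2.54×10^-3) = 1.423×10^-10 F and τ = RC = 4.596×10^-5 s. I_d in the gap equals the RC charging current.
I_d(t) = (V₀/R) e^(−t/τ) = 3.653×10^-5 · e^(−1.636) = 7.11×10^-6 A.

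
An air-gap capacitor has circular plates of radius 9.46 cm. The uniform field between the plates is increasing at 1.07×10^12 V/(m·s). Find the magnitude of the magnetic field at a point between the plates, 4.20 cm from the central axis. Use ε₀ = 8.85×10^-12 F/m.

2.50×10^-7 T

Total displacement current: I_d = ε₀(πR²)(dE/dt) = (8.85×10^-12)(0.02811)(1.07×10^12) = 0.2662 A.
For r < R the Ampère–Maxwell law gives B(2πr) = μ₀ I_d (r²/R²), so B = μ₀ I_d r/(2πR²) = (4π×10^-7)(0.2662)(0.0420)/(2π·0.0946²) = 2.50×10^-7 T.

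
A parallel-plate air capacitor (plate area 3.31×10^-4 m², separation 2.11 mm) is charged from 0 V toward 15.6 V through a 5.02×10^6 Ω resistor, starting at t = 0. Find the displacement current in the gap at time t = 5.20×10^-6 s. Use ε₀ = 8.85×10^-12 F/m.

1.47×10^-6 A

C = ε₀A/d = (8.85×10^-12)(3.31×10^-4)/(2.11×10^-3) = 1.388×10^-12 F, so τ = RC = 6.968×10^-6 s.
The conduction current is I(t) = (V₀/R) e^(−t/τ), and the displacement current between the plates equals it.
t/τ = 0.7463; I_d = (15.6/5.02×10^6) · e^(−0.7463) = (3.108×10^-6)(0.4741) = 1.47×10^-6 A.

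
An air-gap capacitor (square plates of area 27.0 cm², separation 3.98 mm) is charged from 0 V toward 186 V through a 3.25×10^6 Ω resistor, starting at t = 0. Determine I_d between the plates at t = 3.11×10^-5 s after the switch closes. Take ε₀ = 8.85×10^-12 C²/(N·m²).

1.16×10^-5 A

C = ε₀A/d = (8.85×10^-12)(2.70×10^-3)/(3.98×10^-3) = 6.004×10^-12 F and τ = RC = 1.951×10^-5 s. I_d in the gap equals the RC charging current.
I_d(t) = (V₀/R) e^(−t/τ) = 5.723×10^-5 · e^(−1.594) = 1.16×10^-5 A.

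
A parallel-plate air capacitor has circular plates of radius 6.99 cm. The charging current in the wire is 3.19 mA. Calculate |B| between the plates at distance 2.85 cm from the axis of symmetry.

No conduction current crosses the gap, so I_d there equals the 3.19×10^-3 A in the leads.
An Ampèrian loop of radius r encloses a fraction (r/R)² of I_d. Then B·2πr = μ₀ I_d (r/R)², giving B = μ₀ I_d r/(2πR²) = 3.72×10^-9 T.

3.72×10^-9 T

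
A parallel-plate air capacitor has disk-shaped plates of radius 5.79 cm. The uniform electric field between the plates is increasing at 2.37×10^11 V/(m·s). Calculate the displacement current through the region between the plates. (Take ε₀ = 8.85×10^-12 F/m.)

0.0221 A

I_d = ε₀ A (dE/dt) = (8.85×10^-12)(0.01053 m²)(2.37×10^11) = 0.0221 A.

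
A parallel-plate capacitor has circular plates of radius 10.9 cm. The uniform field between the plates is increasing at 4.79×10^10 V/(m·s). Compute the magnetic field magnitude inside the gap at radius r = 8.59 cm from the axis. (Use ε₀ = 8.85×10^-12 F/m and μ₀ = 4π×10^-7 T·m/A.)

2.29×10^-8 T

Total displacement current: I_d = ε₀(πR²)(dE/dt) = (8.85×10^-12)(0.03733)(4.79×10^10) = 0.01582 A.
For r < R the Ampère–Maxwell law gives B(2πr) = μ₀ I_d (r²/R²), so B = μ₀ I_d r/(2πR²) = (4π×10^-7)(0.01582)(0.0859)/(2π·0.109²) = 2.29×10^-8 T.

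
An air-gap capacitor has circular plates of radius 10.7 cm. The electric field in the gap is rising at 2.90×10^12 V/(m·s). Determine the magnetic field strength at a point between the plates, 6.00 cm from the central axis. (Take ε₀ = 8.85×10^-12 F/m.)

I_d = ε₀ dΦ_E/dt = ε₀ πR² (dE/dt) = (8.85×10^-12)(0.03597)(2.90×10^12) = 0.9232 A through the full plate area.
∮B·dl = μ₀ I_d,enc with I_d,enc = I_d r²/R² = 0.2903 A; so B = μ₀ I_d,enc/(2πr) = 9.68×10^-7 T.

9.68×10^-7 T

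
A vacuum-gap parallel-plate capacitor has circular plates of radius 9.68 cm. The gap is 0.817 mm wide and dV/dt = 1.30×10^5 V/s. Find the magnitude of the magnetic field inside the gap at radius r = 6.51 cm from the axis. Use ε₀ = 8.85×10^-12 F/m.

5.76×10^-11 T

With E = V/d, dE/dt = 1.591×10^8 V/(m·s) and πR² = 0.02944 m², giving I_d = ε₀ πR² dE/dt = 4.145×10^-5 A.
For r < R the Ampère–Maxwell law gives B(2πr) = μ₀ I_d (r²/R²), so B = μ₀ I_d r/(2πR²) = (4π×10^-7)(4.145×10^-5)(0.0651)/(2π·0.0968²) = 5.76×10^-11 T.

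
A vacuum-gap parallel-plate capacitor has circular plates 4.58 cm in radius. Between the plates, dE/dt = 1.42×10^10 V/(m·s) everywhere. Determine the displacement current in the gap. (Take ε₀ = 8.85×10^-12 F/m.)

8.28×10^-4 A

The displacement current is ε₀ times dΦ_E/dt = ε₀ A dE/dt = (8.85×10^-12)(6.590×10^-3)(1.42×10^10) = 8.28×10^-4 A.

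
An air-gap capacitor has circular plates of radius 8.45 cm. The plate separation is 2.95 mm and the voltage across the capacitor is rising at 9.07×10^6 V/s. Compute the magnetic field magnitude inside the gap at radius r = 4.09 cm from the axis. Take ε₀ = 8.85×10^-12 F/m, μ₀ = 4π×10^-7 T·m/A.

6.99×10^-10 T

With E = V/d, dE/dt = 3.075×10^9 V/(m·s) and πR² = 0.02243 m², giving I_d = ε₀ πR² dE/dt = 6.104×10^-4 A.
For r < R the Ampère–Maxwell law gives B(2πr) = μ₀ I_d (r²/R²), so B = μ₀ I_d r/(2πR²) = (4π×10^-7)(6.104×10^-4)(0.0409)/(2π·0.0845²) = 6.99×10^-10 T.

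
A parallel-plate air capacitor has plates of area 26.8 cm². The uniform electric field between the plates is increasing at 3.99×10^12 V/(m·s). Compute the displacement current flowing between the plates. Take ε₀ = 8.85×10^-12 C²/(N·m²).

0.0946 A

I_d = ε₀ A (dE/dt) = (8.85×10^-12)(2.68×10^-3 m²)(3.99×10^12) = 0.0946 A.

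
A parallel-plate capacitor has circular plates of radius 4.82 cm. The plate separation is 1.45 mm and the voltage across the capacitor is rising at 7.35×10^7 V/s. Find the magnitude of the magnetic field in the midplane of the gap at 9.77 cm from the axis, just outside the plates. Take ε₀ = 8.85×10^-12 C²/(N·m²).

6.70×10^-9 T

With E = V/d, dE/dt = 5.069×10^10 V/(m·s) and πR² = 7.299×10^-3 m², giving I_d = ε₀ πR² dE/dt = 3.274×10^-3 A.
Outside the plates the loop encloses all of I_d, so B·2πr = μ₀ I_d and B = 6.70×10^-9 T.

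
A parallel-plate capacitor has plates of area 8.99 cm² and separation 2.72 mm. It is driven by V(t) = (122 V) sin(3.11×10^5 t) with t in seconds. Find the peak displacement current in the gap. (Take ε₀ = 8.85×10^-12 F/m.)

1.11×10^-4 A

(dE/dt)_max = V₀ω/d = 1.395×10^10 V/(m·s); ω = 3.11×10^5 rad/s.
I_d,max = ε₀ A (dE/dt)_max = (8.85×10^-12)(8.99×10^-4)(1.395×10^10) = 1.11×10^-4 A.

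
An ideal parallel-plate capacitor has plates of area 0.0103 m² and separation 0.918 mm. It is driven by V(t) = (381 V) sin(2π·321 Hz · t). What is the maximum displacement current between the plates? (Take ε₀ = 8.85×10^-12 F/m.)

7.63×10^-5 A

The displacement current equals the conduction current C dV/dt, which peaks at C V₀ ω.
With C = ε₀A/d = (8.85×10^-12)(0.0103)/(9.18×10^-4) = 9.930×10^-11 F and ω = 2πf = 2017 rad/s, I_d,max = (9.930×10^-11)(381)(2017) = 7.63×10^-5 A.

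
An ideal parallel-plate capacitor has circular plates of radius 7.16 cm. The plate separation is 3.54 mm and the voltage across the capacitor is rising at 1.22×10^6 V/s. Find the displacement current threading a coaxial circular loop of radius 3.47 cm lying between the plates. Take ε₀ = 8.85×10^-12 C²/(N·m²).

1.15×10^-5 A

I_d = C dV/dt with C = ε₀πR²/d = 4.027×10^-11 F, so I_d = (4.027×10^-11)(1.22×10^6) = 4.913×10^-5 A.
The field is uniform, so I_d,enc = I_d (r/R)² = (4.913×10^-5)(3.47/7.16)² = 1.15×10^-5 A.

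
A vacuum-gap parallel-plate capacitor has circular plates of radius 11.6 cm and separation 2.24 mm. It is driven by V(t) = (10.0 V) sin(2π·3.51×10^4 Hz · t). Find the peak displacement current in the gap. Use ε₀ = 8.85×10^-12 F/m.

The displacement current equals the conduction current C dV/dt, which peaks at C V₀ ω.
With C = ε₀A/d = (8.85×10^-12)(0.04227)/(2.24×10^-3) = 1.670×10^-10 F and ω = 2πf = 2.205×10^5 rad/s, I_d,max = (1.670×10^-10)(10.0)(2.205×10^5) = 3.68×10^-4 A.

3.68×10^-4 A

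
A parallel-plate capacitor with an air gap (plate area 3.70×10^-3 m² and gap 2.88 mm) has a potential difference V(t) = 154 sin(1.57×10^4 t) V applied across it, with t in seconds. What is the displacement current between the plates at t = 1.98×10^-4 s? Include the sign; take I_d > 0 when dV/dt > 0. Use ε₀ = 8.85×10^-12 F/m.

dE/dt = (V₀ω/d)·cos(ωt) with ωt = 3.1086 rad: (154)(1.57×10^4)(-0.9995)/(2.88×10^-3) = -8.391×10^8 V/(m·s).
I_d = ε₀ A dE/dt = (8.85×10^-12)(3.70×10^-3)(-8.391×10^8) = -2.75×10^-5 A.

-2.75×10^-5 A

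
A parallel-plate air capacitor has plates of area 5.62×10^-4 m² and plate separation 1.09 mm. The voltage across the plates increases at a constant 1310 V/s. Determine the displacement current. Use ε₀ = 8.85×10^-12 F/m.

5.98×10^-9 A

The displacement current equals the charging current C dV/dt. With C = ε₀A/d = (8.85×10^-12)(5.62×10^-4)/(1.09×10^-3) = 4.563×10^-12 F, I_d = (4.563×10^-12)(1310) = 5.98×10^-9 A.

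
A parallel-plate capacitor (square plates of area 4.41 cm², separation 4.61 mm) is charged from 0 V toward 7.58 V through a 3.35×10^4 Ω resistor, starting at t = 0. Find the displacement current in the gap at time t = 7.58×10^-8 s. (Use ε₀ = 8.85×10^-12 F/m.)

C = ε₀A/d = (8.85×10^-12)(4.41×10^-4)/(4.61×10^-3) = 8.466×10^-13 F, so τ = RC = 2.836×10^-8 s.
The conduction current is I(t) = (V₀/R) e^(−t/τ), and the displacement current between the plates equals it.
t/τ = 2.673; I_d = (7.58/3.35×10^4) · e^(−2.673) = (2.263×10^-4)(0.06904) = 1.56×10^-5 A.

1.56×10^-5 A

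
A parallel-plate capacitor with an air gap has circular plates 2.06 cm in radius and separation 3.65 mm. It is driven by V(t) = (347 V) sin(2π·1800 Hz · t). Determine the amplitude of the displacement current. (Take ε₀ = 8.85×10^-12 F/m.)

(dE/dt)_max = V₀ω/d = 1.075×10^9 V/(m·s); ω = 2πf = 1.131×10^4 rad/s.
I_d,max = ε₀ A (dE/dt)_max = (8.85×10^-12)(1.333×10^-3)(1.075×10^9) = 1.27×10^-5 A.

1.27×10^-5 A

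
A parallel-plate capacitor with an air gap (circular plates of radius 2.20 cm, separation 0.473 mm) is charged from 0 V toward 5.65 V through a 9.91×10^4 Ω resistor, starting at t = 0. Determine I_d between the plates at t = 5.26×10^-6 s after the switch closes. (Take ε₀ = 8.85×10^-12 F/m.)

C = ε₀A/d = (8.85×10^-12)(1.521×10^-3)/(4.73×10^-4) = 2.846×10^-11 F, so τ = RC = 2.820×10^-6 s.
The conduction current is I(t) = (V₀/R) e^(−t/τ), and the displacement current between the plates equals it.
t/τ = 1.865; I_d = (5.65/9.91×10^4) · e^(−1.865) = (5.701×10^-5)(0.1549) = 8.83×10^-6 A.

8.83×10^-6 A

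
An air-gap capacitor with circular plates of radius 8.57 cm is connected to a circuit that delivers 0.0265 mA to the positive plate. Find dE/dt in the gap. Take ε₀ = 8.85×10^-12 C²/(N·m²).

1.30×10^8 V/(m·s)

Charge continuity gives I_d = I = 2.65×10^-5 A between the plates.
Inverting I_d = ε₀ A dE/dt gives dE/dt = 2.65×10^-5 / (8.85×10^-12 · 0.02307) = 1.30×10^8 V/(m·s).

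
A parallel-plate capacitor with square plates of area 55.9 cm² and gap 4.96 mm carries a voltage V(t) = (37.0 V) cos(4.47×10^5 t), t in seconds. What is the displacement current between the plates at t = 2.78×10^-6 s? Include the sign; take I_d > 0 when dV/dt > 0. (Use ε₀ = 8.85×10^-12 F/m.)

dE/dt = (V₀ω/d)·−sin(ωt) with ωt = 1.24266 rad: (37.0)(4.47×10^5)(-0.9466)/(4.96×10^-3) = -3.156×10^9 V/(m·s).
I_d = ε₀ A dE/dt = (8.85×10^-12)(5.59×10^-3)(-3.156×10^9) = -1.56×10^-4 A.

-1.56×10^-4 A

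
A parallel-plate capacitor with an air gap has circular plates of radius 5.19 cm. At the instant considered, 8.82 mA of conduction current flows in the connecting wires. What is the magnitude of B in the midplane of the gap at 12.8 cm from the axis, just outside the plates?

1.38×10^-8 T

Between the plates the displacement current equals the wire current: I_d = 8.82 mA = 8.82×10^-3 A.
With r > R the enclosed displacement current is the full I_d; B = μ₀ I_d / (2πr) = 1.38×10^-8 T.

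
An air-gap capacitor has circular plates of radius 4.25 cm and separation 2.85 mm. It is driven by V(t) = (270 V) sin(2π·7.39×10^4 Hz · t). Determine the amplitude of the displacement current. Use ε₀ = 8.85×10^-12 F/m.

2.21×10^-3 A

The displacement current equals the conduction current C dV/dt, which peaks at C V₀ ω.
With C = ε₀A/d = (8.85×10^-12)(5.675×10^-3)/(2.85×10^-3) = 1.762×10^-11 F and ω = 2πf = 4.643×10^5 rad/s, I_d,max = (1.762×10^-11)(270)(4.643×10^5) = 2.21×10^-3 A.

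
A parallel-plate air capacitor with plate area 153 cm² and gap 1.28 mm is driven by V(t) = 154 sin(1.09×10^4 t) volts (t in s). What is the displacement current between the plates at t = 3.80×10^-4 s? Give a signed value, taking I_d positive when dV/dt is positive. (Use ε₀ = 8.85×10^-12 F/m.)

dE/dt = (V₀ω/d)·cos(ωt) with ωt = 4.142 rad: (154)(1.09×10^4)(-0.5400)/(1.28×10^-3) = -7.082×10^8 V/(m·s).
I_d = ε₀ A dE/dt = (8.85×10^-12)(0.0153)(-7.082×10^8) = -9.59×10^-5 A.

-9.59×10^-5 A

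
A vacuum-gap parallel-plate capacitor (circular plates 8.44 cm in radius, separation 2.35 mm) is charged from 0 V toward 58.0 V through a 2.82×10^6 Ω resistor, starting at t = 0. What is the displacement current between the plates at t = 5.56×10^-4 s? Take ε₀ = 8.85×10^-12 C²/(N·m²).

With C = ε₀A/d = (8.85×10^-12)(0.02238)/(2.35×10^-3) = 8.428×10^-11 F, the time constant is τ = RC = 2.377×10^-4 s, so t/τ = 2.339 and e^(−t/τ) = 0.09642.
I_d = I_cond = (V₀/R) e^(−t/τ) = (2.057×10^-5)(0.09642) = 1.98×10^-6 A.

1.98×10^-6 A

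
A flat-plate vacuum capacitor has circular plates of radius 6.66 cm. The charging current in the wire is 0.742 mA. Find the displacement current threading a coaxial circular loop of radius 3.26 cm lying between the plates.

1.78×10^-4 A

Between the plates the displacement current equals the wire current: I_d = 0.742 mA = 7.42×10^-4 A.
Through an area πr² the displacement current is I_d·(πr²/πR²) = I_d (r/R)² = 1.78×10^-4 A.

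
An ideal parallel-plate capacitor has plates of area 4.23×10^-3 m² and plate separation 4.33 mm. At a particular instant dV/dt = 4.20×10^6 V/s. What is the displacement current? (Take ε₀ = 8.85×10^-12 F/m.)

3.63×10^-5 A

The displacement current equals the charging current C dV/dt. With C = ε₀A/d = (8.85×10^-12)(4.23×10^-3)/(4.33×10^-3) = 8.646×10^-12 F, I_d = (8.646×10^-12)(4.20×10^6) = 3.63×10^-5 A.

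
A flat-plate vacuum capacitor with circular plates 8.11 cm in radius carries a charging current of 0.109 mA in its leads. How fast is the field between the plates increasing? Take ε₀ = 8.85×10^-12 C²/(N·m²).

5.96×10^8 V/(m·s)

Charge continuity gives I_d = I = 1.09×10^-4 A between the plates.
Since I_d = ε₀ A dE/dt, dE/dt = I_d/(ε₀A) = (1.09×10^-4)/((8.85×10^-12)(0.02066)) = 5.96×10^8 V/(m·s).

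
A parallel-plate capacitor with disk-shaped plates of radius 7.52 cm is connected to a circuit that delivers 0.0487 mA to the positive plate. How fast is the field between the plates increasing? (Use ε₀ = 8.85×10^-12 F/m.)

By continuity, I_d in the gap equals the 0.0487 mA flowing in the wire.
Inverting I_d = ε₀ A dE/dt gives dE/dt = 4.87×10^-5 / (8.85×10^-12 · 0.01777) = 3.10×10^8 V/(m·s).

3.10×10^8 V/(m·s)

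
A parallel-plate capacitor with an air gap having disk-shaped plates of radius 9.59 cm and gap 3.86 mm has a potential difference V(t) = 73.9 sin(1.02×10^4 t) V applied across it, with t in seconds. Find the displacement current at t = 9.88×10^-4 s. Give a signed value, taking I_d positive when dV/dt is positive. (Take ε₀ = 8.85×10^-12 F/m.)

C = ε₀A/d = (8.85×10^-12)(0.02889)/(3.86×10^-3) = 6.624×10^-11 F. dV/dt = V₀ω·cos(ωt); at ωt = 10.0776 rad this factor is -0.7944.
I_d = C dV/dt = (6.624×10^-11)(73.9)(1.02×10^4)(-0.7944) = -3.97×10^-5 A.

-3.97×10^-5 A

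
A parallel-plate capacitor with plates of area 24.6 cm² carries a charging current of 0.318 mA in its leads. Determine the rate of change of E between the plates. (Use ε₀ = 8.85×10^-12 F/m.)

By continuity, I_d in the gap equals the 0.318 mA flowing in the wire.
Since I_d = ε₀ A dE/dt, dE/dt = I_d/(ε₀A) = (3.18×10^-4)/((8.85×10^-12)(2.46×10^-3)) = 1.46×10^10 V/(m·s).

1.46×10^10 V/(m·s)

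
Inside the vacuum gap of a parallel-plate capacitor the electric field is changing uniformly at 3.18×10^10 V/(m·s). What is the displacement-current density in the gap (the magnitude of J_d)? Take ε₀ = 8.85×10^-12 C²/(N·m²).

The displacement-current density is ε₀ ∂E/∂t = (8.85×10^-12)(3.18×10^10) = 0.281 A/m².

0.281 A/m²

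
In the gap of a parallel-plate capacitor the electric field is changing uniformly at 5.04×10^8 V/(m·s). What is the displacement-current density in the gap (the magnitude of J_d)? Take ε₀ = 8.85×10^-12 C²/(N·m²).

4.46×10^-3 A/m²

J_d = ε₀ dE/dt = (8.85×10^-12)(5.04×10^8) = 4.46×10^-3 A/m².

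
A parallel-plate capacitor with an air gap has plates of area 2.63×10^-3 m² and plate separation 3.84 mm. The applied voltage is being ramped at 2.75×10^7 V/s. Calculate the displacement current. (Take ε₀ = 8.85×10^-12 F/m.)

C = ε₀A/d = (8.85×10^-12)(2.63×10^-3)/(3.84×10^-3) = 6.061×10^-12 F.
I_d = C dV/dt = (6.061×10^-12)(2.75×10^7) = 1.67×10^-4 A.

1.67×10^-4 A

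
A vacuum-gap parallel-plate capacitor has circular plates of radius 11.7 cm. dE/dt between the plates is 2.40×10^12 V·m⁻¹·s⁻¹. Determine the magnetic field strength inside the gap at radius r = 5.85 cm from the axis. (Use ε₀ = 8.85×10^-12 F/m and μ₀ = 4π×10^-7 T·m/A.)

7.81×10^-7 T

Through the whole plate area (πR² = 0.04301 m²), I_d = ε₀ πR² dE/dt = 0.9135 A.
For r < R the Ampère–Maxwell law gives B(2πr) = μ₀ I_d (r²/R²), so B = μ₀ I_d r/(2πR²) = (4π×10^-7)(0.9135)(0.0585)/(2π·0.117²) = 7.81×10^-7 T.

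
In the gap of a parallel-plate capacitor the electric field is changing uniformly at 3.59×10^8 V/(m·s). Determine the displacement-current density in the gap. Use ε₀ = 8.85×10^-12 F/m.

J_d = ε₀ ∂E/∂t, so J_d = 3.18×10^-3 A/m².

3.18×10^-3 A/m²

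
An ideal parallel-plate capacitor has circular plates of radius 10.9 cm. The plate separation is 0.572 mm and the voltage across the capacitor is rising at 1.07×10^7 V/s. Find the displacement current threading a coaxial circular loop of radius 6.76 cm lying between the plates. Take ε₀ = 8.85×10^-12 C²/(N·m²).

With E = V/d, dE/dt = 1.871×10^10 V/(m·s) and πR² = 0.03733 m², giving I_d = ε₀ πR² dE/dt = 6.181×10^-3 A.
The field is uniform, so I_d,enc = I_d (r/R)² = (6.181×10^-3)(6.76/10.9)² = 2.38×10^-3 A.

2.38×10^-3 A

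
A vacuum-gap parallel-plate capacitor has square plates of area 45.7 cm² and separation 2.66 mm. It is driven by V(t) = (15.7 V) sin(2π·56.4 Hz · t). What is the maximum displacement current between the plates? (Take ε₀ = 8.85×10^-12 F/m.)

(dE/dt)_max = V₀ω/d = 2.092×10^6 V/(m·s); ω = 2πf = 354.4 rad/s.
I_d,max = ε₀ A (dE/dt)_max = (8.85×10^-12)(4.57×10^-3)(2.092×10^6) = 8.46×10^-8 A.

8.46×10^-8 A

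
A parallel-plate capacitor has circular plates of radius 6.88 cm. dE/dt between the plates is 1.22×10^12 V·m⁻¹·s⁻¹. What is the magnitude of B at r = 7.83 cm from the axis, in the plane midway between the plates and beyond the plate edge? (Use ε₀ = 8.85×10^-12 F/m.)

4.10×10^-7 T

Total displacement current: I_d = ε₀(πR²)(dE/dt) = (8.85×10^-12)(0.01487)(1.22×10^12) = 0.1606 A.
With r > R the enclosed displacement current is the full I_d; B = μ₀ I_d / (2πr) = 4.10×10^-7 T.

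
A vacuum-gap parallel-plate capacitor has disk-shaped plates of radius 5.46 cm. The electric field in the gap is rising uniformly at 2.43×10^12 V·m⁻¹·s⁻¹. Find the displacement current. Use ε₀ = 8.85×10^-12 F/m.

0.201 A

The displacement current is ε₀ times dΦ_E/dt = ε₀ A dE/dt = (8.85×10^-12)(9.366×10^-3)(2.43×10^12) = 0.201 A.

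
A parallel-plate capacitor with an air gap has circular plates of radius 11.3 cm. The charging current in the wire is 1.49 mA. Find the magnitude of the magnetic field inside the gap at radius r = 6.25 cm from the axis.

By continuity the displacement current in the gap matches the conduction current: I_d = 1.49×10^-3 A.
∮B·dl = μ₀ I_d,enc with I_d,enc = I_d r²/R² = 4.558×10^-4 A; so B = μ₀ I_d,enc/(2πr) = 1.46×10^-9 T.

1.46×10^-9 T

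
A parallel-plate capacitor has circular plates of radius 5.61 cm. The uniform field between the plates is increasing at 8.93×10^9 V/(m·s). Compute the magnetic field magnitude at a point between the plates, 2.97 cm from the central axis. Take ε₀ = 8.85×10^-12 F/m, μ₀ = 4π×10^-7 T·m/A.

Through the whole plate area (πR² = 9.887×10^-3 m²), I_d = ε₀ πR² dE/dt = 7.814×10^-4 A.
∮B·dl = μ₀ I_d,enc with I_d,enc = I_d r²/R² = 2.190×10^-4 A; so B = μ₀ I_d,enc/(2πr) = 1.47×10^-9 T.

1.47×10^-9 T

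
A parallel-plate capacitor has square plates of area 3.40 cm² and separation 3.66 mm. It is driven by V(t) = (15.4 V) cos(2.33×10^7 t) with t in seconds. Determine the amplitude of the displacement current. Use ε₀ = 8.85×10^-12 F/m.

(dE/dt)_max = V₀ω/d = 9.804×10^10 V/(m·s); ω = 2.33×10^7 rad/s.
I_d,max = ε₀ A (dE/dt)_max = (8.85×10^-12)(3.40×10^-4)(9.804×10^10) = 2.95×10^-4 A.

2.95×10^-4 A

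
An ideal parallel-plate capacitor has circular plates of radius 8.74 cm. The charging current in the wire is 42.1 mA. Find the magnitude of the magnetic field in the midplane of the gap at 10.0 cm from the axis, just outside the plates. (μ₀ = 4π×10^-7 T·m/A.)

By continuity the displacement current in the gap matches the conduction current: I_d = 0.0421 A.
For r ≥ R the full I_d is enclosed: B = μ₀ I_d/(2πr) = (4π×10^-7)(0.0421)/(2π·0.100) = 8.42×10^-8 T.

8.42×10^-8 T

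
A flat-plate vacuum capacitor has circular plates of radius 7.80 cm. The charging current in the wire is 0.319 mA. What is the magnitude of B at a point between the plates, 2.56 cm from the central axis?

Between the plates the displacement current equals the wire current: I_d = 0.319 mA = 3.19×10^-4 A.
An Ampèrian loop of radius r encloses a fraction (r/R)² of I_d. Then B·2πr = μ₀ I_d (r/R)², giving B = μ₀ I_d r/(2πR²) = 2.68×10^-10 T.

2.68×10^-10 T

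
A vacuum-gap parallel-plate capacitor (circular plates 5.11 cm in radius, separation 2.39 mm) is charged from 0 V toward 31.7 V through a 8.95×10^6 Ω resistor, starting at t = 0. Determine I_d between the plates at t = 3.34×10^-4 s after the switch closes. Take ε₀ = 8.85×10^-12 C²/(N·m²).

1.04×10^-6 A

With C = ε₀A/d = (8.85×10^-12)(8.203×10^-3)/(2.39×10^-3) = 3.038×10^-11 F, the time constant is τ = RC = 2.719×10^-4 s, so t/τ = 1.228 and e^(−t/τ) = 0.2929.
I_d = I_cond = (V₀/R) e^(−t/τ) = (3.542×10^-6)(0.2929) = 1.04×10^-6 A.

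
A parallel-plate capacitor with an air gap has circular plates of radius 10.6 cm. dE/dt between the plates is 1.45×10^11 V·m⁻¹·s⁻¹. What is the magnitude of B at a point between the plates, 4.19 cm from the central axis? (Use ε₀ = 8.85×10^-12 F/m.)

3.38×10^-8 T

Total displacement current: I_d = ε₀(πR²)(dE/dt) = (8.85×10^-12)(0.03530)(1.45×10^11) = 0.04530 A.
For r < R the Ampère–Maxwell law gives B(2πr) = μ₀ I_d (r²/R²), so B = μ₀ I_d r/(2πR²) = (4π×10^-7)(0.04530)(0.0419)/(2π·0.106²) = 3.38×10^-8 T.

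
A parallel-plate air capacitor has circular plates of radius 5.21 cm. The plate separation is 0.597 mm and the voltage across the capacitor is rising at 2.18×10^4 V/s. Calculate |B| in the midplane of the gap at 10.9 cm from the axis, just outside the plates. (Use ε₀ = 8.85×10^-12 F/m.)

5.06×10^-12 T

I_d = C dV/dt with C = ε₀πR²/d = 1.264×10^-10 F, so I_d = (1.264×10^-10)(2.18×10^4) = 2.756×10^-6 A.
Outside the plates the loop encloses all of I_d, so B·2πr = μ₀ I_d and B = 5.06×10^-12 T.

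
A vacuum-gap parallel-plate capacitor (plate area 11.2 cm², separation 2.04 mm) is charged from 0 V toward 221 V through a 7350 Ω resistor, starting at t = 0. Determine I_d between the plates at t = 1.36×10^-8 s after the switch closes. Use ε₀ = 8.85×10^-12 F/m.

0.0205 A

With C = ε₀A/d = (8.85×10^-12)(1.12×10^-3)/(2.04×10^-3) = 4.859×10^-12 F, the time constant is τ = RC = 3.571×10^-8 s, so t/τ = 0.3808 and e^(−t/τ) = 0.6833.
I_d = I_cond = (V₀/R) e^(−t/τ) = (0.03007)(0.6833) = 0.0205 A.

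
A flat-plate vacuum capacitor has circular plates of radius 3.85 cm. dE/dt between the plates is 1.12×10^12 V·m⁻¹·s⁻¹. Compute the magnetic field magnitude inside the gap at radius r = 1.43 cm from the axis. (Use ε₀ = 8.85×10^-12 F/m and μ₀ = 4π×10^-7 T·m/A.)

Total displacement current: I_d = ε₀(πR²)(dE/dt) = (8.85×10^-12)(4.657×10^-3)(1.12×10^12) = 0.04616 A.
∮B·dl = μ₀ I_d,enc with I_d,enc = I_d r²/R² = 6.368×10^-3 A; so B = μ₀ I_d,enc/(2πr) = 8.91×10^-8 T.

8.91×10^-8 T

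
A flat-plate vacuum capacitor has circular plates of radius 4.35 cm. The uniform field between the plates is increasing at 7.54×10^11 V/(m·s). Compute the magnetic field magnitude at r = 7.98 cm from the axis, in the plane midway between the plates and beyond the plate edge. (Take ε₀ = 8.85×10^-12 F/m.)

9.94×10^-8 T

Total displacement current: I_d = ε₀(πR²)(dE/dt) = (8.85×10^-12)(5.945×10^-3)(7.54×10^11) = 0.03967 A.
With r > R the enclosed displacement current is the full I_d; B = μ₀ I_d / (2πr) = 9.94×10^-8 T.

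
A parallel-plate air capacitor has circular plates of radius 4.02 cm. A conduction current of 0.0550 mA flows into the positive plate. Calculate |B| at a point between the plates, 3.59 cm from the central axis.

2.44×10^-10 T

Between the plates the displacement current equals the wire current: I_d = 0.0550 mA = 5.50×10^-5 A.
∮B·dl = μ₀ I_d,enc with I_d,enc = I_d r²/R² = 4.386×10^-5 A; so B = μ₀ I_d,enc/(2πr) = 2.44×10^-10 T.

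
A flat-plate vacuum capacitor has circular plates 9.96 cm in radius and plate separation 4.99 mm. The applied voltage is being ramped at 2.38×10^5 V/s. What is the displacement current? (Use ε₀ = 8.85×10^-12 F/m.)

C = ε₀A/d = (8.85×10^-12)(0.03117)/(4.99×10^-3) = 5.528×10^-11 F.
I_d = C dV/dt = (5.528×10^-11)(2.38×10^5) = 1.32×10^-5 A.

1.32×10^-5 A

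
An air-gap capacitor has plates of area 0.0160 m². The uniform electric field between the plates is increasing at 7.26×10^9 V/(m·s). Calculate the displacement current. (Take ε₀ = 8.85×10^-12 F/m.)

With a uniform field, Φ_E = EA, so I_d = ε₀ A dE/dt = 1.03×10^-3 A.

1.03×10^-3 A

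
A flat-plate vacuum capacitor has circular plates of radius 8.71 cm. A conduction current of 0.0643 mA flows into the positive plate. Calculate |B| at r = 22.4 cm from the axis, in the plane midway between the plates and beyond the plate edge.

5.74×10^-11 T

By continuity the displacement current in the gap matches the conduction current: I_d = 6.43×10^-5 A.
Outside the plates the loop encloses all of I_d, so B·2πr = μ₀ I_d and B = 5.74×10^-11 T.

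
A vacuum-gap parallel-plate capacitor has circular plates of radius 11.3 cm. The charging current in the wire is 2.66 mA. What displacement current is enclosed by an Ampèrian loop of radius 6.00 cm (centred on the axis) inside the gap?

By continuity the displacement current in the gap matches the conduction current: I_d = 2.66×10^-3 A.
Through an area πr² the displacement current is I_d·(πr²/πR²) = I_d (r/R)² = 7.50×10^-4 A.

7.50×10^-4 A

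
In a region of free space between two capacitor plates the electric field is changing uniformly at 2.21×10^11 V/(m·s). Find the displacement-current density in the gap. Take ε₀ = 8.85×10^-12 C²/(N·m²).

The displacement-current density is ε₀ ∂E/∂t = (8.85×10^-12)(2.21×10^11) = 1.96 A/m².

1.96 A/m²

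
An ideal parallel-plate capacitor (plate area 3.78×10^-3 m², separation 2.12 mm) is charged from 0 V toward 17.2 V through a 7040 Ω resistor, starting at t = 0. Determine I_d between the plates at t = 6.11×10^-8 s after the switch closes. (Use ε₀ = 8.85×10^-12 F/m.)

1.41×10^-3 A

With C = ε₀A/d = (8.85×10^-12)(3.78×10^-3)/(2.12×10^-3) = 1.578×10^-11 F, the time constant is τ = RC = 1.111×10^-7 s, so t/τ = 0.5500 and e^(−t/τ) = 0.5769.
I_d = I_cond = (V₀/R) e^(−t/τ) = (2.443×10^-3)(0.5769) = 1.41×10^-3 A.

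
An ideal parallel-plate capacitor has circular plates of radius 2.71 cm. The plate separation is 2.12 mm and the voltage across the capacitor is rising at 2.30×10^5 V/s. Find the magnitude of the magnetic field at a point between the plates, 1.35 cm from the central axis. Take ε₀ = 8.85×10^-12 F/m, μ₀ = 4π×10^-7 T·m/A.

I_d = C dV/dt with C = ε₀πR²/d = 9.631×10^-12 F, so I_d = (9.631×10^-12)(2.30×10^5) = 2.215×10^-6 A.
An Ampèrian loop of radius r encloses a fraction (r/R)² of I_d. Then B·2πr = μ₀ I_d (r/R)², giving B = μ₀ I_d r/(2πR²) = 8.14×10^-12 T.

8.14×10^-12 T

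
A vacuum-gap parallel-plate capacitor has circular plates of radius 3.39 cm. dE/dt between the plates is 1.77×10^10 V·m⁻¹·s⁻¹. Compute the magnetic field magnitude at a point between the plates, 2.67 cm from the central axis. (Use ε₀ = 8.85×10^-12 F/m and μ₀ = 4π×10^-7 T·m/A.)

I_d = ε₀ dΦ_E/dt = ε₀ πR² (dE/dt) = (8.85×10^-12)(3.610×10^-3)(1.77×10^10) = 5.655×10^-4 A through the full plate area.
∮B·dl = μ₀ I_d,enc with I_d,enc = I_d r²/R² = 3.508×10^-4 A; so B = μ₀ I_d,enc/(2πr) = 2.63×10^-9 T.

2.63×10^-9 T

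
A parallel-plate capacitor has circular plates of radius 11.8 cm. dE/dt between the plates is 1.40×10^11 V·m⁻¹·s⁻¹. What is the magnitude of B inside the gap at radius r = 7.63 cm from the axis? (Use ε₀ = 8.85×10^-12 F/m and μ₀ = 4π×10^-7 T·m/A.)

5.94×10^-8 T

I_d = ε₀ dΦ_E/dt = ε₀ πR² (dE/dt) = (8.85×10^-12)(0.04374)(1.40×10^11) = 0.05419 A through the full plate area.
∮B·dl = μ₀ I_d,enc with I_d,enc = I_d r²/R² = 0.02266 A; so B = μ₀ I_d,enc/(2πr) = 5.94×10^-8 T.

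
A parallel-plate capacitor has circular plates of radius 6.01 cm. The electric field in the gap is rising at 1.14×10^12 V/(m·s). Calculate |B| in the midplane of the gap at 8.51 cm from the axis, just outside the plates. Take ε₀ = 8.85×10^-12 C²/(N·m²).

2.69×10^-7 T

Total displacement current: I_d = ε₀(πR²)(dE/dt) = (8.85×10^-12)(0.01135)(1.14×10^12) = 0.1145 A.
With r > R the enclosed displacement current is the full I_d; B = μ₀ I_d / (2πr) = 2.69×10^-7 T.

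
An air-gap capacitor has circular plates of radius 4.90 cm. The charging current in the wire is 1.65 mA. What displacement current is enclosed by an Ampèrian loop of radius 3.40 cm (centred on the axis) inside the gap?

7.94×10^-4 A

No conduction current crosses the gap, so I_d there equals the 1.65×10^-3 A in the leads.
The field is uniform, so I_d,enc = I_d (r/R)² = (1.65×10^-3)(3.40/4.90)² = 7.94×10^-4 A.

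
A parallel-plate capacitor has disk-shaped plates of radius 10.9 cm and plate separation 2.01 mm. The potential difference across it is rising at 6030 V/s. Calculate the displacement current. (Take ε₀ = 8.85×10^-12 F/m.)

The displacement current equals the charging current C dV/dt. With C = ε₀A/d = (8.85×10^-12)(0.03733)/(2.01×10^-3) = 1.644×10^-10 F, I_d = (1.644×10^-10)(6030) = 9.91×10^-7 A.

9.91×10^-7 A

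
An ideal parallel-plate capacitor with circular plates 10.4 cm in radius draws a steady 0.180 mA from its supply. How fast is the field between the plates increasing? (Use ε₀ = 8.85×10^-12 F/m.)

The displacement current between the plates equals the conduction current, I_d = 0.180 mA.
Since I_d = ε₀ A dE/dt, dE/dt = I_d/(ε₀A) = (1.80×10^-4)/((8.85×10^-12)(0.03398)) = 5.99×10^8 V/(m·s).

5.99×10^8 V/(m·s)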